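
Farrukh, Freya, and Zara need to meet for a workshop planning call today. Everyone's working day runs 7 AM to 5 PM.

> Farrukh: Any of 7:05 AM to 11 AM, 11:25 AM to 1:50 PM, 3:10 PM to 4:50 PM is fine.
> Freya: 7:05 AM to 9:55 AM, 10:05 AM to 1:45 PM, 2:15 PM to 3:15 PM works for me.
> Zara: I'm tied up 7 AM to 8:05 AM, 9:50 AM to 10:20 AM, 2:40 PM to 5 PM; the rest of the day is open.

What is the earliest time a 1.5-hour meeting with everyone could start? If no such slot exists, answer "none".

08:05

Farrukh free: 07:05-11:00, 11:25-13:50, 15:10-16:50.
Freya free: 07:05-09:55, 10:05-13:45, 14:15-15:15.
Zara free: 08:05-09:50, 10:20-14:40 (invert busy blocks within the working day).
Farrukh ∩ Freya: 07:05-09:55, 10:05-11:00, 11:25-13:45, 15:10-15:15.
Farrukh ∩ Freya ∩ Zara: 08:05-09:50, 10:20-11:00, 11:25-13:45.
So the common availability across everyone is 08:05-09:50, 10:20-11:00, 11:25-13:45.
The first common window of at least 90 minutes is 08:05-09:50, so the earliest start is 08:05.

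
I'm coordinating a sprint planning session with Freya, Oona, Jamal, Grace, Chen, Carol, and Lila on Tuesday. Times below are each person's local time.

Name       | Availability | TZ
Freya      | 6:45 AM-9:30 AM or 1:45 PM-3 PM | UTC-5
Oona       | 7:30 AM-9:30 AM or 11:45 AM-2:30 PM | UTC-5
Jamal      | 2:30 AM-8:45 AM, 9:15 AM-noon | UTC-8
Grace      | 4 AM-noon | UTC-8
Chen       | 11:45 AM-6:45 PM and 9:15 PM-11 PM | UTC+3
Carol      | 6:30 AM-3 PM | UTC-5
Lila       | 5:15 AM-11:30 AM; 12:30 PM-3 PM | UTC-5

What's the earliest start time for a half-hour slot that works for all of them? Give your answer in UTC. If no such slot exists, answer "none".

Freya in UTC: 11:45-14:30, 18:45-20:00 (add 5h to convert from UTC-5).
Oona in UTC: 12:30-14:30, 16:45-19:30 (add 5h to convert from UTC-5).
Jamal in UTC: 10:30-16:45, 17:15-20:00 (add 8h to convert from UTC-8).
Grace in UTC: 12:00-20:00 (add 8h to convert from UTC-8).
Chen in UTC: 08:45-15:45, 18:15-20:00 (subtract 3h to convert from UTC+3).
Carol in UTC: 11:30-20:00 (add 5h to convert from UTC-5).
Lila in UTC: 10:15-16:30, 17:30-20:00 (add 5h to convert from UTC-5).
Freya ∩ Oona: 12:30-14:30, 18:45-19:30.
Freya ∩ Oona ∩ Jamal: 12:30-14:30, 18:45-19:30.
Freya ∩ Oona ∩ Jamal ∩ Grace: 12:30-14:30, 18:45-19:30.
Freya ∩ Oona ∩ Jamal ∩ Grace ∩ Chen: 12:30-14:30, 18:45-19:30.
Freya ∩ Oona ∩ Jamal ∩ Grace ∩ Chen ∩ Carol: 12:30-14:30, 18:45-19:30.
Freya ∩ Oona ∩ Jamal ∩ Grace ∩ Chen ∩ Carol ∩ Lila: 12:30-14:30, 18:45-19:30.
So the common availability across everyone is 12:30-14:30, 18:45-19:30.
The first common window of at least 30 minutes is 12:30-14:30, so the earliest start is 12:30.

12:30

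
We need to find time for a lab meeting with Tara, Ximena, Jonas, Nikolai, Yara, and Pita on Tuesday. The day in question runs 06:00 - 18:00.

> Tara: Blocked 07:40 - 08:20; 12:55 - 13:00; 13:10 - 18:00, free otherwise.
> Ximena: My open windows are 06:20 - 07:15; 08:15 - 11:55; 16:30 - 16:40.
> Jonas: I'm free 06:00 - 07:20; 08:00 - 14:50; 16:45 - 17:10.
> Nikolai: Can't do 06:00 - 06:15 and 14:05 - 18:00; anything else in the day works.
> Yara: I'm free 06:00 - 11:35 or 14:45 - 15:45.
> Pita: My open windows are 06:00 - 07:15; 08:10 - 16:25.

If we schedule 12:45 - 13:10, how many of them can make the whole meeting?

Tara free: 06:00-07:40, 08:20-12:55, 13:00-13:10 (invert busy blocks within the working day).
Ximena free: 06:20-07:15, 08:15-11:55, 16:30-16:40.
Jonas free: 06:00-07:20, 08:00-14:50, 16:45-17:10.
Nikolai free: 06:15-14:05 (invert busy blocks within the working day).
Yara free: 06:00-11:35, 14:45-15:45.
Pita free: 06:00-07:15, 08:10-16:25.
Jonas, Nikolai, and Pita can make the full 12:45-13:10 slot — that's 3.

3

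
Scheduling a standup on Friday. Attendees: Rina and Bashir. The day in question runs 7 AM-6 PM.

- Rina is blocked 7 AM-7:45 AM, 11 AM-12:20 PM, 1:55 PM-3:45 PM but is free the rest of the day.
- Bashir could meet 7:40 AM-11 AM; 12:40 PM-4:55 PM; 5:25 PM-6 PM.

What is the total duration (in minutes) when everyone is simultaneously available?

375

Rina free: 07:45-11:00, 12:20-13:55, 15:45-18:00 (invert busy blocks within the working day).
Bashir free: 07:40-11:00, 12:40-16:55, 17:25-18:00.
Rina ∩ Bashir: 07:45-11:00, 12:40-13:55, 15:45-16:55, 17:25-18:00.
Those are the intersection windows.
Summing the common windows: 195 + 75 + 70 + 35 = 375 minutes.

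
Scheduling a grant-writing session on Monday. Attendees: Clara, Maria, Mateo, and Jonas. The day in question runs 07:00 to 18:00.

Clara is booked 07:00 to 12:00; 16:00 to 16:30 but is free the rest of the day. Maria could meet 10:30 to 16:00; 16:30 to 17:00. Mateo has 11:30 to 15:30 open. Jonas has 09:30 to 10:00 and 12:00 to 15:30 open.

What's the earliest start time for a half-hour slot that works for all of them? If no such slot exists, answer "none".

Clara free: 12:00-16:00, 16:30-18:00 (invert busy blocks within the working day).
Maria free: 10:30-16:00, 16:30-17:00.
Mateo free: 11:30-15:30.
Jonas free: 09:30-10:00, 12:00-15:30.
Clara ∩ Maria: 12:00-16:00, 16:30-17:00.
Clara ∩ Maria ∩ Mateo: 12:00-15:30.
Clara ∩ Maria ∩ Mateo ∩ Jonas: 12:00-15:30.
Those are the intersection windows.
The first common window of at least 30 minutes is 12:00-15:30, so the earliest start is 12:00.

12:00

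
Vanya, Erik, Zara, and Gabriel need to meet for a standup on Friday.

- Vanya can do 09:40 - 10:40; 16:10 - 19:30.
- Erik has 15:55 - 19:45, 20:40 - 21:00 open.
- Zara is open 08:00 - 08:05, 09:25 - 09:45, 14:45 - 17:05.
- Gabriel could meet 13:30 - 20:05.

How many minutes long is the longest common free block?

Vanya ∩ Erik: 16:10-19:30.
Vanya ∩ Erik ∩ Zara: 16:10-17:05.
Vanya ∩ Erik ∩ Zara ∩ Gabriel: 16:10-17:05.
The longest is 16:10-17:05 at 55 minutes.

55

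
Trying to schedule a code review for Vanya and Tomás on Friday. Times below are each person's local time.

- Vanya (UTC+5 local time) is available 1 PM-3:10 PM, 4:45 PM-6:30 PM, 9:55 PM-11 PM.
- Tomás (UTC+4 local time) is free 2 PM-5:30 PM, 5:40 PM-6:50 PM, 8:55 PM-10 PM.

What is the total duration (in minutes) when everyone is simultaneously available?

Vanya in UTC: 08:00-10:10, 11:45-13:30, 16:55-18:00 (subtract 5h to convert from UTC+5).
Tomás in UTC: 10:00-13:30, 13:40-14:50, 16:55-18:00 (subtract 4h to convert from UTC+4).
Vanya ∩ Tomás: 10:00-10:10, 11:45-13:30, 16:55-18:00.
Summing the common windows: 10 + 105 + 65 = 180 minutes.

180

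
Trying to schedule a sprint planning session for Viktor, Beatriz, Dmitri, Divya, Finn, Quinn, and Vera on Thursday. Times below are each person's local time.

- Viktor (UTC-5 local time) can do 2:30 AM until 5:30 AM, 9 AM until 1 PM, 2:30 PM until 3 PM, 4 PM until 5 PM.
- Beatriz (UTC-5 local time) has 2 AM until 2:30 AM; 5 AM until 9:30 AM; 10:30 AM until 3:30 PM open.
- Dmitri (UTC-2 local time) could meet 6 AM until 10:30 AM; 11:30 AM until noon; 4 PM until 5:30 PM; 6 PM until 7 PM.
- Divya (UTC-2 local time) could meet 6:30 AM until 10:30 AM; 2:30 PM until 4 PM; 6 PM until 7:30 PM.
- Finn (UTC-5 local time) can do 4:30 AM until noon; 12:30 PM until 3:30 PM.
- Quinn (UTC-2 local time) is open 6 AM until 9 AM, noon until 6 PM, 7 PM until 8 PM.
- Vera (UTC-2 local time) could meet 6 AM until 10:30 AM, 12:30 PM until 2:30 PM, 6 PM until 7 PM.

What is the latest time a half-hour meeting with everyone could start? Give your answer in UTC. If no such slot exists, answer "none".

Viktor in UTC: 07:30-10:30, 14:00-18:00, 19:30-20:00, 21:00-22:00 (add 5h to convert from UTC-5).
Beatriz in UTC: 07:00-07:30, 10:00-14:30, 15:30-20:30 (add 5h to convert from UTC-5).
Dmitri in UTC: 08:00-12:30, 13:30-14:00, 18:00-19:30, 20:00-21:00 (add 2h to convert from UTC-2).
Divya in UTC: 08:30-12:30, 16:30-18:00, 20:00-21:30 (add 2h to convert from UTC-2).
Finn in UTC: 09:30-17:00, 17:30-20:30 (add 5h to convert from UTC-5).
Quinn in UTC: 08:00-11:00, 14:00-20:00, 21:00-22:00 (add 2h to convert from UTC-2).
Vera in UTC: 08:00-12:30, 14:30-16:30, 20:00-21:00 (add 2h to convert from UTC-2).
Viktor ∩ Beatriz: 10:00-10:30, 14:00-14:30, 15:30-18:00, 19:30-20:00.
Viktor ∩ Beatriz ∩ Dmitri: 10:00-10:30.
Viktor ∩ Beatriz ∩ Dmitri ∩ Divya: 10:00-10:30.
Viktor ∩ Beatriz ∩ Dmitri ∩ Divya ∩ Finn: 10:00-10:30.
Viktor ∩ Beatriz ∩ Dmitri ∩ Divya ∩ Finn ∩ Quinn: 10:00-10:30.
Viktor ∩ Beatriz ∩ Dmitri ∩ Divya ∩ Finn ∩ Quinn ∩ Vera: 10:00-10:30.
The last common window of at least 30 minutes is 10:00-10:30; a 30-minute meeting can start as late as 10:00 and still end by 10:30.

10:00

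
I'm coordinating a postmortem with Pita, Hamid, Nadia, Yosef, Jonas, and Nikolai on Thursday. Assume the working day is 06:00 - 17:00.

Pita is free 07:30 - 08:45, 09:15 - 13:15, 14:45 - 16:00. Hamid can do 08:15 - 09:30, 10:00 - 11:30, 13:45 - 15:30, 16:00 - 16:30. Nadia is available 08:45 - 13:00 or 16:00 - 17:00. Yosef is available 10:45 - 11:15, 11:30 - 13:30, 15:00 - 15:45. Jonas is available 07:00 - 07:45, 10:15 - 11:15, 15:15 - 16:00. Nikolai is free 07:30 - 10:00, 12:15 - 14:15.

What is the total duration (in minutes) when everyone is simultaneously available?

0

Pita ∩ Hamid: 08:15-08:45, 09:15-09:30, 10:00-11:30, 14:45-15:30.
Pita ∩ Hamid ∩ Nadia: 09:15-09:30, 10:00-11:30.
Pita ∩ Hamid ∩ Nadia ∩ Yosef: 10:45-11:15.
Pita ∩ Hamid ∩ Nadia ∩ Yosef ∩ Jonas: 10:45-11:15.
Pita ∩ Hamid ∩ Nadia ∩ Yosef ∩ Jonas ∩ Nikolai: ∅.
There is no time when everyone is free.
There is no common window, so the total is 0 minutes.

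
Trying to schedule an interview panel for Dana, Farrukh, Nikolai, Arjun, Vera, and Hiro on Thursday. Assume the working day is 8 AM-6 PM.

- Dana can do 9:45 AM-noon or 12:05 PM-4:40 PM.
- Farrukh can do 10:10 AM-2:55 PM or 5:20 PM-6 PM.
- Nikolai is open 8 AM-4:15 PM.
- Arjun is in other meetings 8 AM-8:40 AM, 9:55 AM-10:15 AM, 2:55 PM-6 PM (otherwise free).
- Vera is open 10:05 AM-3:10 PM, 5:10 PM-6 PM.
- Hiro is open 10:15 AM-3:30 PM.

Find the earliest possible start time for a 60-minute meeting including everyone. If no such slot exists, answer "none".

Dana free: 09:45-12:00, 12:05-16:40.
Farrukh free: 10:10-14:55, 17:20-18:00.
Nikolai free: 08:00-16:15.
Arjun free: 08:40-09:55, 10:15-14:55 (invert busy blocks within the working day).
Vera free: 10:05-15:10, 17:10-18:00.
Hiro free: 10:15-15:30.
Dana ∩ Farrukh: 10:10-12:00, 12:05-14:55.
Dana ∩ Farrukh ∩ Nikolai: 10:10-12:00, 12:05-14:55.
Dana ∩ Farrukh ∩ Nikolai ∩ Arjun: 10:15-12:00, 12:05-14:55.
Dana ∩ Farrukh ∩ Nikolai ∩ Arjun ∩ Vera: 10:15-12:00, 12:05-14:55.
Dana ∩ Farrukh ∩ Nikolai ∩ Arjun ∩ Vera ∩ Hiro: 10:15-12:00, 12:05-14:55.
The first common window of at least 60 minutes is 10:15-12:00, so the earliest start is 10:15.

10:15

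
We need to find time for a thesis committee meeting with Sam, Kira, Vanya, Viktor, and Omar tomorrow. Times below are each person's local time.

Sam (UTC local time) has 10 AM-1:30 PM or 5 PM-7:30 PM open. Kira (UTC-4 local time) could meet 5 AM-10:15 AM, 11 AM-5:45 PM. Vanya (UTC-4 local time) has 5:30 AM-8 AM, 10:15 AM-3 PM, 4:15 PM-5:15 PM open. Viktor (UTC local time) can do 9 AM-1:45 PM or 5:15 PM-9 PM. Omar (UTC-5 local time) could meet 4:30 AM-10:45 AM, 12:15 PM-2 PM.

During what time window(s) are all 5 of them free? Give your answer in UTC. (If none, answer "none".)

Sam in UTC: 10:00-13:30, 17:00-19:30.
Kira in UTC: 09:00-14:15, 15:00-21:45 (add 4h to convert from UTC-4).
Vanya in UTC: 09:30-12:00, 14:15-19:00, 20:15-21:15 (add 4h to convert from UTC-4).
Viktor in UTC: 09:00-13:45, 17:15-21:00.
Omar in UTC: 09:30-15:45, 17:15-19:00 (add 5h to convert from UTC-5).
Sam ∩ Kira: 10:00-13:30, 17:00-19:30.
Sam ∩ Kira ∩ Vanya: 10:00-12:00, 17:00-19:00.
Sam ∩ Kira ∩ Vanya ∩ Viktor: 10:00-12:00, 17:15-19:00.
Sam ∩ Kira ∩ Vanya ∩ Viktor ∩ Omar: 10:00-12:00, 17:15-19:00.

10:00-12:00, 17:15-19:00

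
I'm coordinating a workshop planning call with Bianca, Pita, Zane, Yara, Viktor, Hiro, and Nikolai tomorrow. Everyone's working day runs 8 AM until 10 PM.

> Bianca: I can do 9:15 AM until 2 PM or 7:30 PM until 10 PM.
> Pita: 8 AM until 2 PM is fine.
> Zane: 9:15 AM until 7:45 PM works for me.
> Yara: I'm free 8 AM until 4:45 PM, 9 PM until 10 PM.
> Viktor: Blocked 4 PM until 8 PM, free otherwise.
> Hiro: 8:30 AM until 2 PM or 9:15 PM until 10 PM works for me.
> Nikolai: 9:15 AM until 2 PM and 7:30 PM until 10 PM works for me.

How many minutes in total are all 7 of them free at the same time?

Bianca free: 09:15-14:00, 19:30-22:00.
Pita free: 08:00-14:00.
Zane free: 09:15-19:45.
Yara free: 08:00-16:45, 21:00-22:00.
Viktor free: 08:00-16:00, 20:00-22:00 (invert busy blocks within the working day).
Hiro free: 08:30-14:00, 21:15-22:00.
Nikolai free: 09:15-14:00, 19:30-22:00.
Bianca ∩ Pita: 09:15-14:00.
Bianca ∩ Pita ∩ Zane: 09:15-14:00.
Bianca ∩ Pita ∩ Zane ∩ Yara: 09:15-14:00.
Bianca ∩ Pita ∩ Zane ∩ Yara ∩ Viktor: 09:15-14:00.
Bianca ∩ Pita ∩ Zane ∩ Yara ∩ Viktor ∩ Hiro: 09:15-14:00.
Bianca ∩ Pita ∩ Zane ∩ Yara ∩ Viktor ∩ Hiro ∩ Nikolai: 09:15-14:00.
That's a single block of 285 minutes.

285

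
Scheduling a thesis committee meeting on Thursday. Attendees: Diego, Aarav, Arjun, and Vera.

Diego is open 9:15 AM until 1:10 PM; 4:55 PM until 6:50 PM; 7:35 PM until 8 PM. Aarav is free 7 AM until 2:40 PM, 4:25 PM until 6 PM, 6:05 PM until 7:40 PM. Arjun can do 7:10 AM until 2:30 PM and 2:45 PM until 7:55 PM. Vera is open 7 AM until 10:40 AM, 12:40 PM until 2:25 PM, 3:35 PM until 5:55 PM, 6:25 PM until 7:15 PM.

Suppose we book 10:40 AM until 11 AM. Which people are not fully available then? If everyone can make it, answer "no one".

Vera

Diego: free for 10:40-11:00. Aarav: free for 10:40-11:00. Arjun: free for 10:40-11:00. Vera: not fully free for 10:40-11:00.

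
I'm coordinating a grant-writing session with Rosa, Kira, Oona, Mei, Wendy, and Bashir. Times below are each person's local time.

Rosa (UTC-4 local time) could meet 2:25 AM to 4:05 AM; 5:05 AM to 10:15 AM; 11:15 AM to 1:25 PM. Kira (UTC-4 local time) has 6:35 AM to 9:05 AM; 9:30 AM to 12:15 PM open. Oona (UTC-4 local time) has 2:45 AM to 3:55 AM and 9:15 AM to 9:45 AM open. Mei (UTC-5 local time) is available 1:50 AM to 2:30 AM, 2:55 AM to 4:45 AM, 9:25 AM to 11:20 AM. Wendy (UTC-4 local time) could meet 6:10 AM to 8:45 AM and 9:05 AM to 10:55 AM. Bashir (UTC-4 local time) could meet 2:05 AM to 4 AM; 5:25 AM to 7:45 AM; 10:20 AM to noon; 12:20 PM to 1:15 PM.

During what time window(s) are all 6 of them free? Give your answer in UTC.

none

Rosa in UTC: 06:25-08:05, 09:05-14:15, 15:15-17:25 (add 4h to convert from UTC-4).
Kira in UTC: 10:35-13:05, 13:30-16:15 (add 4h to convert from UTC-4).
Oona in UTC: 06:45-07:55, 13:15-13:45 (add 4h to convert from UTC-4).
Mei in UTC: 06:50-07:30, 07:55-09:45, 14:25-16:20 (add 5h to convert from UTC-5).
Wendy in UTC: 10:10-12:45, 13:05-14:55 (add 4h to convert from UTC-4).
Bashir in UTC: 06:05-08:00, 09:25-11:45, 14:20-16:00, 16:20-17:15 (add 4h to convert from UTC-4).
Rosa ∩ Kira: 10:35-13:05, 13:30-14:15, 15:15-16:15.
Rosa ∩ Kira ∩ Oona: 13:30-13:45.
Rosa ∩ Kira ∩ Oona ∩ Mei: ∅.
Rosa ∩ Kira ∩ Oona ∩ Mei ∩ Wendy: ∅.
Rosa ∩ Kira ∩ Oona ∩ Mei ∩ Wendy ∩ Bashir: ∅.
There is no time when everyone is free.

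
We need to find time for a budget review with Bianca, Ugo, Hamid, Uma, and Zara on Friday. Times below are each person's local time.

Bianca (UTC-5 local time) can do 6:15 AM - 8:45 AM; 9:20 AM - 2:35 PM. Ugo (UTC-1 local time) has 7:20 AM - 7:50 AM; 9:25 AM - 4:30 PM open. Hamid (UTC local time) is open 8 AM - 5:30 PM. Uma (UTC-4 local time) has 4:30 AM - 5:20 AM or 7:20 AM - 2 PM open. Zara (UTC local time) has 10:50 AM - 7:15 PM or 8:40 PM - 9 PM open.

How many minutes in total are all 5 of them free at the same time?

335

Bianca in UTC: 11:15-13:45, 14:20-19:35 (add 5h to convert from UTC-5).
Ugo in UTC: 08:20-08:50, 10:25-17:30 (add 1h to convert from UTC-1).
Hamid in UTC: 08:00-17:30.
Uma in UTC: 08:30-09:20, 11:20-18:00 (add 4h to convert from UTC-4).
Zara in UTC: 10:50-19:15, 20:40-21:00.
Bianca ∩ Ugo: 11:15-13:45, 14:20-17:30.
Bianca ∩ Ugo ∩ Hamid: 11:15-13:45, 14:20-17:30.
Bianca ∩ Ugo ∩ Hamid ∩ Uma: 11:20-13:45, 14:20-17:30.
Bianca ∩ Ugo ∩ Hamid ∩ Uma ∩ Zara: 11:20-13:45, 14:20-17:30.
Summing the common windows: 145 + 190 = 335 minutes.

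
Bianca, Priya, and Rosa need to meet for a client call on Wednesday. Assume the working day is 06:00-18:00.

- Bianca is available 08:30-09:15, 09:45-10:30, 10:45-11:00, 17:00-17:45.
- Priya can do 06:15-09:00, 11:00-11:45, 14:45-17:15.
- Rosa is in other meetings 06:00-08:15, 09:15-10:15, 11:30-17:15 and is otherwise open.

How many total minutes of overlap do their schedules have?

30

Bianca free: 08:30-09:15, 09:45-10:30, 10:45-11:00, 17:00-17:45.
Priya free: 06:15-09:00, 11:00-11:45, 14:45-17:15.
Rosa free: 08:15-09:15, 10:15-11:30, 17:15-18:00 (invert busy blocks within the working day).
Bianca ∩ Priya: 08:30-09:00, 17:00-17:15.
Bianca ∩ Priya ∩ Rosa: 08:30-09:00.
That's a single block of 30 minutes.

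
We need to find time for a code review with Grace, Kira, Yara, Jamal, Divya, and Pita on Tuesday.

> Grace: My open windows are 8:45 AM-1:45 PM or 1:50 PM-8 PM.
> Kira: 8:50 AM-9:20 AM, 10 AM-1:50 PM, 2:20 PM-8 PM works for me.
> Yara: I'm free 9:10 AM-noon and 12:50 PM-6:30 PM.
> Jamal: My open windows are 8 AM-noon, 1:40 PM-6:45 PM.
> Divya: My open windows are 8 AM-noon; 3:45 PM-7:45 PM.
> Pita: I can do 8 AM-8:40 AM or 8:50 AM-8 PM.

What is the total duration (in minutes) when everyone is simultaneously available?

295

Grace ∩ Kira: 08:50-09:20, 10:00-13:45, 14:20-20:00.
Grace ∩ Kira ∩ Yara: 09:10-09:20, 10:00-12:00, 12:50-13:45, 14:20-18:30.
Grace ∩ Kira ∩ Yara ∩ Jamal: 09:10-09:20, 10:00-12:00, 13:40-13:45, 14:20-18:30.
Grace ∩ Kira ∩ Yara ∩ Jamal ∩ Divya: 09:10-09:20, 10:00-12:00, 15:45-18:30.
Grace ∩ Kira ∩ Yara ∩ Jamal ∩ Divya ∩ Pita: 09:10-09:20, 10:00-12:00, 15:45-18:30.
So the common availability across everyone is 09:10-09:20, 10:00-12:00, 15:45-18:30.
Summing the common windows: 10 + 120 + 165 = 295 minutes.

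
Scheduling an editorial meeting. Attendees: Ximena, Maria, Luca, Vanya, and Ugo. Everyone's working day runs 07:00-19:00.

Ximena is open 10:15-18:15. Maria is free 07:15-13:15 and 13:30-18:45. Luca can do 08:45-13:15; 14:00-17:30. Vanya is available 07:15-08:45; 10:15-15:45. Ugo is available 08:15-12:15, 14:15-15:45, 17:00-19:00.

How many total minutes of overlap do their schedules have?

210

Ximena ∩ Maria: 10:15-13:15, 13:30-18:15.
Ximena ∩ Maria ∩ Luca: 10:15-13:15, 14:00-17:30.
Ximena ∩ Maria ∩ Luca ∩ Vanya: 10:15-13:15, 14:00-15:45.
Ximena ∩ Maria ∩ Luca ∩ Vanya ∩ Ugo: 10:15-12:15, 14:15-15:45.
Summing the common windows: 120 + 90 = 210 minutes.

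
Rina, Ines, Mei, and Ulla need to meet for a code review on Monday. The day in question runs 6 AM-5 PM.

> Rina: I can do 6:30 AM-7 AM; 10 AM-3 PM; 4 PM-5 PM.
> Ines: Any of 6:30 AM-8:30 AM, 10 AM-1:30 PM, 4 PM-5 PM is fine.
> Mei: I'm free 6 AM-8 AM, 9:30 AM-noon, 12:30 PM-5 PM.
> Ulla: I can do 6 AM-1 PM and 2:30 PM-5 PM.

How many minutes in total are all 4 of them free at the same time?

240

Rina ∩ Ines: 06:30-07:00, 10:00-13:30, 16:00-17:00.
Rina ∩ Ines ∩ Mei: 06:30-07:00, 10:00-12:00, 12:30-13:30, 16:00-17:00.
Rina ∩ Ines ∩ Mei ∩ Ulla: 06:30-07:00, 10:00-12:00, 12:30-13:00, 16:00-17:00.
So the common availability across everyone is 06:30-07:00, 10:00-12:00, 12:30-13:00, 16:00-17:00.
Summing the common windows: 30 + 120 + 30 + 60 = 240 minutes.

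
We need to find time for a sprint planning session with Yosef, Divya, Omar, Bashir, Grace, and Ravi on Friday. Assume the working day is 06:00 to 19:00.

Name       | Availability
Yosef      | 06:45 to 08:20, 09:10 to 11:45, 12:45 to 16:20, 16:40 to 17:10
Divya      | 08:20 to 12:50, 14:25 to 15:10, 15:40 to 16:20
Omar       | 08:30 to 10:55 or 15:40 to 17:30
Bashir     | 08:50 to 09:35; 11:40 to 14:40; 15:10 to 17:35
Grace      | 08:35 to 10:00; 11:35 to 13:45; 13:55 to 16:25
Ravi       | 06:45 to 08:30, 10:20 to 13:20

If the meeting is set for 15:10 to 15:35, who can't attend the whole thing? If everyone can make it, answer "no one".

Yosef: free for 15:10-15:35. Divya: not fully free for 15:10-15:35. Omar: not fully free for 15:10-15:35. Bashir: free for 15:10-15:35. Grace: free for 15:10-15:35. Ravi: not fully free for 15:10-15:35.

Divya, Omar, Ravi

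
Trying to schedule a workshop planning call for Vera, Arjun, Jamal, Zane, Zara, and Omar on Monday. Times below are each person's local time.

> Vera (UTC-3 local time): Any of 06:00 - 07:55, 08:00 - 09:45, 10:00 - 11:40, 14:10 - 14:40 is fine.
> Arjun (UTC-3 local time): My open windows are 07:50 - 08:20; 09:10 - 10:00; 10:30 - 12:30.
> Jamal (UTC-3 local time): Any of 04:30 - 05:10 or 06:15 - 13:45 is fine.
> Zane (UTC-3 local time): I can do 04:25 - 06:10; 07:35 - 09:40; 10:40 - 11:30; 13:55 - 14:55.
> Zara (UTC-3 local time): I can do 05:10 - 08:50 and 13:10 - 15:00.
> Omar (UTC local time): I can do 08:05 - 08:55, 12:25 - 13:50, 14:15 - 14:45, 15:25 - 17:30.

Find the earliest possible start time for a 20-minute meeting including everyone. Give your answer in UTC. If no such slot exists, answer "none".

Vera in UTC: 09:00-10:55, 11:00-12:45, 13:00-14:40, 17:10-17:40 (add 3h to convert from UTC-3).
Arjun in UTC: 10:50-11:20, 12:10-13:00, 13:30-15:30 (add 3h to convert from UTC-3).
Jamal in UTC: 07:30-08:10, 09:15-16:45 (add 3h to convert from UTC-3).
Zane in UTC: 07:25-09:10, 10:35-12:40, 13:40-14:30, 16:55-17:55 (add 3h to convert from UTC-3).
Zara in UTC: 08:10-11:50, 16:10-18:00 (add 3h to convert from UTC-3).
Omar in UTC: 08:05-08:55, 12:25-13:50, 14:15-14:45, 15:25-17:30.
Vera ∩ Arjun: 10:50-10:55, 11:00-11:20, 12:10-12:45, 13:30-14:40.
Vera ∩ Arjun ∩ Jamal: 10:50-10:55, 11:00-11:20, 12:10-12:45, 13:30-14:40.
Vera ∩ Arjun ∩ Jamal ∩ Zane: 10:50-10:55, 11:00-11:20, 12:10-12:40, 13:40-14:30.
Vera ∩ Arjun ∩ Jamal ∩ Zane ∩ Zara: 10:50-10:55, 11:00-11:20.
Vera ∩ Arjun ∩ Jamal ∩ Zane ∩ Zara ∩ Omar: ∅.
There is no time when everyone is free.
No common window is at least 20 minutes long.

none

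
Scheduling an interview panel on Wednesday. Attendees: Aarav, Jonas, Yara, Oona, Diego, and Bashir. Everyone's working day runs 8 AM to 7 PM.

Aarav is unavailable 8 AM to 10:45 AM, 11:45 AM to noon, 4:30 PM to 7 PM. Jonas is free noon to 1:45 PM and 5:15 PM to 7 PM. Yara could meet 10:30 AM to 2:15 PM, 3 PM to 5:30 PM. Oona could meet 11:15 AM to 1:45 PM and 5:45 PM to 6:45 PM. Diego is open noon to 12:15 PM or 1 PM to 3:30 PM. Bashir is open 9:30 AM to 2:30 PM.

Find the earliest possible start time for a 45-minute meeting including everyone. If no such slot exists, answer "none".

13:00

Aarav free: 10:45-11:45, 12:00-16:30 (invert busy blocks within the working day).
Jonas free: 12:00-13:45, 17:15-19:00.
Yara free: 10:30-14:15, 15:00-17:30.
Oona free: 11:15-13:45, 17:45-18:45.
Diego free: 12:00-12:15, 13:00-15:30.
Bashir free: 09:30-14:30.
Aarav ∩ Jonas: 12:00-13:45.
Aarav ∩ Jonas ∩ Yara: 12:00-13:45.
Aarav ∩ Jonas ∩ Yara ∩ Oona: 12:00-13:45.
Aarav ∩ Jonas ∩ Yara ∩ Oona ∩ Diego: 12:00-12:15, 13:00-13:45.
Aarav ∩ Jonas ∩ Yara ∩ Oona ∩ Diego ∩ Bashir: 12:00-12:15, 13:00-13:45.
The first common window of at least 45 minutes is 13:00-13:45, so the earliest start is 13:00.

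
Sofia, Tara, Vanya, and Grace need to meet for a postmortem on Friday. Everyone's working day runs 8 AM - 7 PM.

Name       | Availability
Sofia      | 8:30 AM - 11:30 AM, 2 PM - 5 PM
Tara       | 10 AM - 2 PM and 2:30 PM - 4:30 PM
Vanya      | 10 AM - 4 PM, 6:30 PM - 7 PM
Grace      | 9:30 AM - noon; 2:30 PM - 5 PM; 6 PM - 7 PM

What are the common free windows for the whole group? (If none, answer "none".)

10:00-11:30, 14:30-16:00

Sofia ∩ Tara: 10:00-11:30, 14:30-16:30.
Sofia ∩ Tara ∩ Vanya: 10:00-11:30, 14:30-16:00.
Sofia ∩ Tara ∩ Vanya ∩ Grace: 10:00-11:30, 14:30-16:00.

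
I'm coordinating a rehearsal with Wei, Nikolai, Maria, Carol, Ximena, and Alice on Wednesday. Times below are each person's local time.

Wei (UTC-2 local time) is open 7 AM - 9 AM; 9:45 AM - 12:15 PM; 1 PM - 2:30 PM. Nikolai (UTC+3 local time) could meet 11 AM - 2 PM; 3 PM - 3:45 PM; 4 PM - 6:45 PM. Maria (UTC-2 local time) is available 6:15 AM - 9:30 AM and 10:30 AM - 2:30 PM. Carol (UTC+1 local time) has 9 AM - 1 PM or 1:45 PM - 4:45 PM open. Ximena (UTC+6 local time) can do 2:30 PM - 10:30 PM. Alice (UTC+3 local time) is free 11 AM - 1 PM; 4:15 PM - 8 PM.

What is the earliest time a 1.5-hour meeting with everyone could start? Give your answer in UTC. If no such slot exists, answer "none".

Wei in UTC: 09:00-11:00, 11:45-14:15, 15:00-16:30 (add 2h to convert from UTC-2).
Nikolai in UTC: 08:00-11:00, 12:00-12:45, 13:00-15:45 (subtract 3h to convert from UTC+3).
Maria in UTC: 08:15-11:30, 12:30-16:30 (add 2h to convert from UTC-2).
Carol in UTC: 08:00-12:00, 12:45-15:45 (subtract 1h to convert from UTC+1).
Ximena in UTC: 08:30-16:30 (subtract 6h to convert from UTC+6).
Alice in UTC: 08:00-10:00, 13:15-17:00 (subtract 3h to convert from UTC+3).
Wei ∩ Nikolai: 09:00-11:00, 12:00-12:45, 13:00-14:15, 15:00-15:45.
Wei ∩ Nikolai ∩ Maria: 09:00-11:00, 12:30-12:45, 13:00-14:15, 15:00-15:45.
Wei ∩ Nikolai ∩ Maria ∩ Carol: 09:00-11:00, 13:00-14:15, 15:00-15:45.
Wei ∩ Nikolai ∩ Maria ∩ Carol ∩ Ximena: 09:00-11:00, 13:00-14:15, 15:00-15:45.
Wei ∩ Nikolai ∩ Maria ∩ Carol ∩ Ximena ∩ Alice: 09:00-10:00, 13:15-14:15, 15:00-15:45.
No common window is at least 90 minutes long.

none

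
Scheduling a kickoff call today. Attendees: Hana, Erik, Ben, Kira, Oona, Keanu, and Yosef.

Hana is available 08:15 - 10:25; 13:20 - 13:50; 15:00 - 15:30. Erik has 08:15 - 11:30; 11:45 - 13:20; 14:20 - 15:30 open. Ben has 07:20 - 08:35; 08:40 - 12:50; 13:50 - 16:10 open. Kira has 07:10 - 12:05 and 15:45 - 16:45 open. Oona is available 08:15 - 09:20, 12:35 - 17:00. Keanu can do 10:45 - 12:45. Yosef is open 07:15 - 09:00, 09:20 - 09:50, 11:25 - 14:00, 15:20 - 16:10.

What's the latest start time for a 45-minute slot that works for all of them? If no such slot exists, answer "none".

none

Hana ∩ Erik: 08:15-10:25, 15:00-15:30.
Hana ∩ Erik ∩ Ben: 08:15-08:35, 08:40-10:25, 15:00-15:30.
Hana ∩ Erik ∩ Ben ∩ Kira: 08:15-08:35, 08:40-10:25.
Hana ∩ Erik ∩ Ben ∩ Kira ∩ Oona: 08:15-08:35, 08:40-09:20.
Hana ∩ Erik ∩ Ben ∩ Kira ∩ Oona ∩ Keanu: ∅.
Hana ∩ Erik ∩ Ben ∩ Kira ∩ Oona ∩ Keanu ∩ Yosef: ∅.
There is no time when everyone is free.
No common window is at least 45 minutes long.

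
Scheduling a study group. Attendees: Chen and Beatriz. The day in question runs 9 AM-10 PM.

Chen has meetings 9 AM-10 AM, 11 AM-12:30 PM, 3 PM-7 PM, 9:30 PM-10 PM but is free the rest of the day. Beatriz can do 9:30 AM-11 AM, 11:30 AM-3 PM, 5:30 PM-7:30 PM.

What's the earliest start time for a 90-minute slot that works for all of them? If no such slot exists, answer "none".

Chen free: 10:00-11:00, 12:30-15:00, 19:00-21:30 (invert busy blocks within the working day).
Beatriz free: 09:30-11:00, 11:30-15:00, 17:30-19:30.
Chen ∩ Beatriz: 10:00-11:00, 12:30-15:00, 19:00-19:30.
The first common window of at least 90 minutes is 12:30-15:00, so the earliest start is 12:30.

12:30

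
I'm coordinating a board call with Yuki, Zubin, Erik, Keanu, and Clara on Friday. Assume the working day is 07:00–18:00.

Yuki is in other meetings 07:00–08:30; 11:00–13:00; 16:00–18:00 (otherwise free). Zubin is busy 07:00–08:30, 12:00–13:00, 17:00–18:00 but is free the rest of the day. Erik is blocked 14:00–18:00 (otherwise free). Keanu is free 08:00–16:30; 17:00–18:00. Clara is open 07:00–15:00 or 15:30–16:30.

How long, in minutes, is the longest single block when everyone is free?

Yuki free: 08:30-11:00, 13:00-16:00 (invert busy blocks within the working day).
Zubin free: 08:30-12:00, 13:00-17:00 (invert busy blocks within the working day).
Erik free: 07:00-14:00 (invert busy blocks within the working day).
Keanu free: 08:00-16:30, 17:00-18:00.
Clara free: 07:00-15:00, 15:30-16:30.
Yuki ∩ Zubin: 08:30-11:00, 13:00-16:00.
Yuki ∩ Zubin ∩ Erik: 08:30-11:00, 13:00-14:00.
Yuki ∩ Zubin ∩ Erik ∩ Keanu: 08:30-11:00, 13:00-14:00.
Yuki ∩ Zubin ∩ Erik ∩ Keanu ∩ Clara: 08:30-11:00, 13:00-14:00.
The longest is 08:30-11:00 at 150 minutes.

150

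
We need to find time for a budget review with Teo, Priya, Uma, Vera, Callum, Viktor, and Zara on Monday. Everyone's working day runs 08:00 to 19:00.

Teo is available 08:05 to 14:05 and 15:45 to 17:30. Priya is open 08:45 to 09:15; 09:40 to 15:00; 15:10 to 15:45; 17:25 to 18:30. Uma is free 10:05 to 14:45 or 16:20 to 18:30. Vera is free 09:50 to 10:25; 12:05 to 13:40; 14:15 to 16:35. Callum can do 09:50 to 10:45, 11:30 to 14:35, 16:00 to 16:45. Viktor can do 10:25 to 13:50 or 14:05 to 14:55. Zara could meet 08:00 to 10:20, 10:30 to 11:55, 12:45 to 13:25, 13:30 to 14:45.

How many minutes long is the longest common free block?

Teo ∩ Priya: 08:45-09:15, 09:40-14:05, 17:25-17:30.
Teo ∩ Priya ∩ Uma: 10:05-14:05, 17:25-17:30.
Teo ∩ Priya ∩ Uma ∩ Vera: 10:05-10:25, 12:05-13:40.
Teo ∩ Priya ∩ Uma ∩ Vera ∩ Callum: 10:05-10:25, 12:05-13:40.
Teo ∩ Priya ∩ Uma ∩ Vera ∩ Callum ∩ Viktor: 12:05-13:40.
Teo ∩ Priya ∩ Uma ∩ Vera ∩ Callum ∩ Viktor ∩ Zara: 12:45-13:25, 13:30-13:40.
The longest is 12:45-13:25 at 40 minutes.

40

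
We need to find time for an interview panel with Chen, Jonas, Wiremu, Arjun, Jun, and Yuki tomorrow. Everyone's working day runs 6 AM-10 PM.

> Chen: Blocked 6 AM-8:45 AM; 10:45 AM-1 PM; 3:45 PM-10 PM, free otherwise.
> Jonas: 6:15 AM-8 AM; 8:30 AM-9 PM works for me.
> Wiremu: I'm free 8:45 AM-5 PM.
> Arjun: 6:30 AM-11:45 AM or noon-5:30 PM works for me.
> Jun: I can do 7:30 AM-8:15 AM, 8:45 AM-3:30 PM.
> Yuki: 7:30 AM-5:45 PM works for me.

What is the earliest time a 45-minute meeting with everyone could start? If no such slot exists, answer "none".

Chen free: 08:45-10:45, 13:00-15:45 (invert busy blocks within the working day).
Jonas free: 06:15-08:00, 08:30-21:00.
Wiremu free: 08:45-17:00.
Arjun free: 06:30-11:45, 12:00-17:30.
Jun free: 07:30-08:15, 08:45-15:30.
Yuki free: 07:30-17:45.
Chen ∩ Jonas: 08:45-10:45, 13:00-15:45.
Chen ∩ Jonas ∩ Wiremu: 08:45-10:45, 13:00-15:45.
Chen ∩ Jonas ∩ Wiremu ∩ Arjun: 08:45-10:45, 13:00-15:45.
Chen ∩ Jonas ∩ Wiremu ∩ Arjun ∩ Jun: 08:45-10:45, 13:00-15:30.
Chen ∩ Jonas ∩ Wiremu ∩ Arjun ∩ Jun ∩ Yuki: 08:45-10:45, 13:00-15:30.
The first common window of at least 45 minutes is 08:45-10:45, so the earliest start is 08:45.

08:45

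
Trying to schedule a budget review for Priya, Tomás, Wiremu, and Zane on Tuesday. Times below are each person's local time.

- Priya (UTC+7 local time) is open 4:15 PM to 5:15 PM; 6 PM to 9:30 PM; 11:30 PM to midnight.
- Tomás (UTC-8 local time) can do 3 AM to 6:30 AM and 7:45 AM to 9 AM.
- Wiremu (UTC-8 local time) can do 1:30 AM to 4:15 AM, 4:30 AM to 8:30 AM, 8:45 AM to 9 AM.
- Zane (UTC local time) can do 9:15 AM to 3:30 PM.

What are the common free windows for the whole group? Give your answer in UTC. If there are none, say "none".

11:00-12:15, 12:30-14:30

Priya in UTC: 09:15-10:15, 11:00-14:30, 16:30-17:00 (subtract 7h to convert from UTC+7).
Tomás in UTC: 11:00-14:30, 15:45-17:00 (add 8h to convert from UTC-8).
Wiremu in UTC: 09:30-12:15, 12:30-16:30, 16:45-17:00 (add 8h to convert from UTC-8).
Zane in UTC: 09:15-15:30.
Priya ∩ Tomás: 11:00-14:30, 16:30-17:00.
Priya ∩ Tomás ∩ Wiremu: 11:00-12:15, 12:30-14:30, 16:45-17:00.
Priya ∩ Tomás ∩ Wiremu ∩ Zane: 11:00-12:15, 12:30-14:30.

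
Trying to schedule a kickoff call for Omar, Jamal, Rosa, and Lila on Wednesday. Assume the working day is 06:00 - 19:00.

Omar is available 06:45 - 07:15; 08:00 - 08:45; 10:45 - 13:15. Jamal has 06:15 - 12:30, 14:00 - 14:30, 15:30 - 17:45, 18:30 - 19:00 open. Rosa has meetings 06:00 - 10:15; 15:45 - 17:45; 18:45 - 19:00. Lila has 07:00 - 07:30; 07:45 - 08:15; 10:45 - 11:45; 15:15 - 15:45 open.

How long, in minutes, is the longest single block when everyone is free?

60

Omar free: 06:45-07:15, 08:00-08:45, 10:45-13:15.
Jamal free: 06:15-12:30, 14:00-14:30, 15:30-17:45, 18:30-19:00.
Rosa free: 10:15-15:45, 17:45-18:45 (invert busy blocks within the working day).
Lila free: 07:00-07:30, 07:45-08:15, 10:45-11:45, 15:15-15:45.
Omar ∩ Jamal: 06:45-07:15, 08:00-08:45, 10:45-12:30.
Omar ∩ Jamal ∩ Rosa: 10:45-12:30.
Omar ∩ Jamal ∩ Rosa ∩ Lila: 10:45-11:45.
The longest is 10:45-11:45 at 60 minutes.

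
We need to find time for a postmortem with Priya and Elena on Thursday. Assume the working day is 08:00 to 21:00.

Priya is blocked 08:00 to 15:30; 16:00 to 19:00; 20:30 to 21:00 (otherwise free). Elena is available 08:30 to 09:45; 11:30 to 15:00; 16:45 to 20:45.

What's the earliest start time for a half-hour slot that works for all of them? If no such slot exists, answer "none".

Priya free: 15:30-16:00, 19:00-20:30 (invert busy blocks within the working day).
Elena free: 08:30-09:45, 11:30-15:00, 16:45-20:45.
Priya ∩ Elena: 19:00-20:30.
So the common availability across everyone is 19:00-20:30.
The first common window of at least 30 minutes is 19:00-20:30, so the earliest start is 19:00.

19:00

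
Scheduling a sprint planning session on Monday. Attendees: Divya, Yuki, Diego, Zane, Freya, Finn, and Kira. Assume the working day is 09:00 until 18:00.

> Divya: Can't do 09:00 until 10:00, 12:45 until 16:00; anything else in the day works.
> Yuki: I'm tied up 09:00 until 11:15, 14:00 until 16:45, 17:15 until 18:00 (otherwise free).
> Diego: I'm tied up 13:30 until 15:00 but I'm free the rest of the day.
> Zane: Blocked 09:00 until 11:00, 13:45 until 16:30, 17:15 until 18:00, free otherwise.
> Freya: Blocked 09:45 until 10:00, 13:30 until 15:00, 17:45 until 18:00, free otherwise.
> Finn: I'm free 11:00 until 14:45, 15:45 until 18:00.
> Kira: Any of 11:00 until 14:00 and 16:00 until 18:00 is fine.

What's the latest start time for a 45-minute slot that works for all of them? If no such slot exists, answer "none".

12:00

Divya free: 10:00-12:45, 16:00-18:00 (invert busy blocks within the working day).
Yuki free: 11:15-14:00, 16:45-17:15 (invert busy blocks within the working day).
Diego free: 09:00-13:30, 15:00-18:00 (invert busy blocks within the working day).
Zane free: 11:00-13:45, 16:30-17:15 (invert busy blocks within the working day).
Freya free: 09:00-09:45, 10:00-13:30, 15:00-17:45 (invert busy blocks within the working day).
Finn free: 11:00-14:45, 15:45-18:00.
Kira free: 11:00-14:00, 16:00-18:00.
Divya ∩ Yuki: 11:15-12:45, 16:45-17:15.
Divya ∩ Yuki ∩ Diego: 11:15-12:45, 16:45-17:15.
Divya ∩ Yuki ∩ Diego ∩ Zane: 11:15-12:45, 16:45-17:15.
Divya ∩ Yuki ∩ Diego ∩ Zane ∩ Freya: 11:15-12:45, 16:45-17:15.
Divya ∩ Yuki ∩ Diego ∩ Zane ∩ Freya ∩ Finn: 11:15-12:45, 16:45-17:15.
Divya ∩ Yuki ∩ Diego ∩ Zane ∩ Freya ∩ Finn ∩ Kira: 11:15-12:45, 16:45-17:15.
Those are the intersection windows.
The last common window of at least 45 minutes is 11:15-12:45; a 45-minute meeting can start as late as 12:00 and still end by 12:45.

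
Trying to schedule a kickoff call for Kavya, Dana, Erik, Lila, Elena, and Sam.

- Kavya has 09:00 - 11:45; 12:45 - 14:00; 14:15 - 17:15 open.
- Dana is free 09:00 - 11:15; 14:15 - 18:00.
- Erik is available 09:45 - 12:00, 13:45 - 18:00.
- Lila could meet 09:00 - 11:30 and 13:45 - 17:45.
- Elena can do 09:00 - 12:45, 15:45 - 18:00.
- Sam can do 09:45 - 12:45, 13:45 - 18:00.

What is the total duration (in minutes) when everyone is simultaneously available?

180

Kavya ∩ Dana: 09:00-11:15, 14:15-17:15.
Kavya ∩ Dana ∩ Erik: 09:45-11:15, 14:15-17:15.
Kavya ∩ Dana ∩ Erik ∩ Lila: 09:45-11:15, 14:15-17:15.
Kavya ∩ Dana ∩ Erik ∩ Lila ∩ Elena: 09:45-11:15, 15:45-17:15.
Kavya ∩ Dana ∩ Erik ∩ Lila ∩ Elena ∩ Sam: 09:45-11:15, 15:45-17:15.
So the common availability across everyone is 09:45-11:15, 15:45-17:15.
Summing the common windows: 90 + 90 = 180 minutes.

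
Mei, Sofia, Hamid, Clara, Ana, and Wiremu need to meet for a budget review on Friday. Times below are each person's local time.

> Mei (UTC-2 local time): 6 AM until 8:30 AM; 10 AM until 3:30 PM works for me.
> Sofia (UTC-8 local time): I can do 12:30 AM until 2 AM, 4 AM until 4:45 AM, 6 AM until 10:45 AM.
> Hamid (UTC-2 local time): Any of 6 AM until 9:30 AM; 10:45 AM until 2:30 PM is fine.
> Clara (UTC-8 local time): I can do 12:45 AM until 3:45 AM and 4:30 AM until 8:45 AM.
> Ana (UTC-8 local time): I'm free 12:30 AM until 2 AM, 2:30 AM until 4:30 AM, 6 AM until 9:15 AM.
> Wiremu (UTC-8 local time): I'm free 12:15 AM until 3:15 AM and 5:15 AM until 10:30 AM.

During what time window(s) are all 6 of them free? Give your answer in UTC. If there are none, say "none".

08:45-10:00, 14:00-16:30

Mei in UTC: 08:00-10:30, 12:00-17:30 (add 2h to convert from UTC-2).
Sofia in UTC: 08:30-10:00, 12:00-12:45, 14:00-18:45 (add 8h to convert from UTC-8).
Hamid in UTC: 08:00-11:30, 12:45-16:30 (add 2h to convert from UTC-2).
Clara in UTC: 08:45-11:45, 12:30-16:45 (add 8h to convert from UTC-8).
Ana in UTC: 08:30-10:00, 10:30-12:30, 14:00-17:15 (add 8h to convert from UTC-8).
Wiremu in UTC: 08:15-11:15, 13:15-18:30 (add 8h to convert from UTC-8).
Mei ∩ Sofia: 08:30-10:00, 12:00-12:45, 14:00-17:30.
Mei ∩ Sofia ∩ Hamid: 08:30-10:00, 14:00-16:30.
Mei ∩ Sofia ∩ Hamid ∩ Clara: 08:45-10:00, 14:00-16:30.
Mei ∩ Sofia ∩ Hamid ∩ Clara ∩ Ana: 08:45-10:00, 14:00-16:30.
Mei ∩ Sofia ∩ Hamid ∩ Clara ∩ Ana ∩ Wiremu: 08:45-10:00, 14:00-16:30.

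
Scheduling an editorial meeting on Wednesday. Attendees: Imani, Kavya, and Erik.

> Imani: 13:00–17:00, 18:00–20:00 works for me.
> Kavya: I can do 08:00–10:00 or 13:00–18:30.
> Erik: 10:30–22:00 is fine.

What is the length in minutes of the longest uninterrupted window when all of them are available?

Imani ∩ Kavya: 13:00-17:00, 18:00-18:30.
Imani ∩ Kavya ∩ Erik: 13:00-17:00, 18:00-18:30.
Those are the intersection windows.
The longest is 13:00-17:00 at 240 minutes.

240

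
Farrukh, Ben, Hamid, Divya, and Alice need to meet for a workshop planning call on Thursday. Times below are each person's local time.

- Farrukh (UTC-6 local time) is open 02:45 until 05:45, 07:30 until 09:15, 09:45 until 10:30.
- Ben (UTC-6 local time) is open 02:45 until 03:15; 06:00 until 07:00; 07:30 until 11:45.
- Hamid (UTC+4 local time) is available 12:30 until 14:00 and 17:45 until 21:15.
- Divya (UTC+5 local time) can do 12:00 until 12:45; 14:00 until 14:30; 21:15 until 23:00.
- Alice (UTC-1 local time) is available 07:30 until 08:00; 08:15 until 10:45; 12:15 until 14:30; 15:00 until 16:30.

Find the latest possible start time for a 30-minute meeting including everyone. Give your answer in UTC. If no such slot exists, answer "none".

none

Farrukh in UTC: 08:45-11:45, 13:30-15:15, 15:45-16:30 (add 6h to convert from UTC-6).
Ben in UTC: 08:45-09:15, 12:00-13:00, 13:30-17:45 (add 6h to convert from UTC-6).
Hamid in UTC: 08:30-10:00, 13:45-17:15 (subtract 4h to convert from UTC+4).
Divya in UTC: 07:00-07:45, 09:00-09:30, 16:15-18:00 (subtract 5h to convert from UTC+5).
Alice in UTC: 08:30-09:00, 09:15-11:45, 13:15-15:30, 16:00-17:30 (add 1h to convert from UTC-1).
Farrukh ∩ Ben: 08:45-09:15, 13:30-15:15, 15:45-16:30.
Farrukh ∩ Ben ∩ Hamid: 08:45-09:15, 13:45-15:15, 15:45-16:30.
Farrukh ∩ Ben ∩ Hamid ∩ Divya: 09:00-09:15, 16:15-16:30.
Farrukh ∩ Ben ∩ Hamid ∩ Divya ∩ Alice: 16:15-16:30.
No common window is at least 30 minutes long.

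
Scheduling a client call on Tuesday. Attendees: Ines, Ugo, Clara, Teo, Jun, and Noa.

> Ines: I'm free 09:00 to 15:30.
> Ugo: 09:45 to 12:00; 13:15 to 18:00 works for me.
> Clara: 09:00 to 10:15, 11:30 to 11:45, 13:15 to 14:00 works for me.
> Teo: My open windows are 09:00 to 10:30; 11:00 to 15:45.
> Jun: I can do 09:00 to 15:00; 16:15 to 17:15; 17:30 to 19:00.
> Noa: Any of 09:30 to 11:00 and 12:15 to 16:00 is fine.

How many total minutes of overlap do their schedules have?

Ines ∩ Ugo: 09:45-12:00, 13:15-15:30.
Ines ∩ Ugo ∩ Clara: 09:45-10:15, 11:30-11:45, 13:15-14:00.
Ines ∩ Ugo ∩ Clara ∩ Teo: 09:45-10:15, 11:30-11:45, 13:15-14:00.
Ines ∩ Ugo ∩ Clara ∩ Teo ∩ Jun: 09:45-10:15, 11:30-11:45, 13:15-14:00.
Ines ∩ Ugo ∩ Clara ∩ Teo ∩ Jun ∩ Noa: 09:45-10:15, 13:15-14:00.
Those are the intersection windows.
Summing the common windows: 30 + 45 = 75 minutes.

75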